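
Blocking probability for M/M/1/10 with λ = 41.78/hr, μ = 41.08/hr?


ρ = λ/μ = 41.78/41.08 = 1.0170
P_K = (1−ρ)ρ^K/(1−ρ^(K+1)) = (-0.01704·1.184077)/(1 − 1.204254)
= -0.020177/-0.204254 = 0.098782

Final: 0.098782


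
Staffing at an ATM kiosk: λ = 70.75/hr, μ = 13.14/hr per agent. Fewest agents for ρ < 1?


Stability requires cμ > λ ⇔ c > λ/μ.
λ/μ = 70.75/13.14 = 5.3843
Minimum integer c = ⌊5.3843⌋ + 1 = 6
Check: 6·13.14 = 78.84 > 70.75, while 5·13.14 = 65.70 ≤ 70.75

Final: 6 servers


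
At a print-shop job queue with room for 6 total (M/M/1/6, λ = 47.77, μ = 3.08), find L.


ρ = 47.77/3.08 = 15.5097
L = ρ[1 − (K+1)ρ^K + Kρ^(K+1)] / [(1−ρ)(1−ρ^(K+1))]
Numerator: 15.5097·(1 − 7·13919612.606609 + 6·215889576.044717) = 18579120478.630722
Denominator: (-14.5097)·(-215889575.044717) = 3132501658.684543
L = 18579120478.630722/3132501658.684543 = 5.9311

Final: 5.9311


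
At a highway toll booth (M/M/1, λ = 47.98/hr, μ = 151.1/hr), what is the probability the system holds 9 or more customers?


ρ = 47.98/151.1 = 0.3175
P(N ≥ n) = ρ^n = 0.3175^9 = 0.00003282

Final: 0.00003282


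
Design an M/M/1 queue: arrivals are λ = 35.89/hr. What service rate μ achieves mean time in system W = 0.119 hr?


W = 1/(μ−λ) ⇒ μ − λ = 1/W = 1/0.119 = 8.4034
μ = λ + 1/W = 35.89 + 8.4034 = 44.2934 per hr

Final: 44.2934 /hr


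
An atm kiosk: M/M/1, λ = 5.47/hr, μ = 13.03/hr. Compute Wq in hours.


ρ = 5.47/13.03 = 0.4198
Wq = ρ/(μ−λ) = 0.4198/(13.03 − 5.47) = 0.4198/7.56 = 0.05553 hr

Final: 0.05553 hr


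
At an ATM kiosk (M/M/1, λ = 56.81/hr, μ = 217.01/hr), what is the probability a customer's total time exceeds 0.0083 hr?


W ~ Exponential(μ−λ) for M/M/1.
μ − λ = 217.01 − 56.81 = 160.2000
P(W > t) = e^{−(μ−λ)t} = e^{−1.3297} = 0.264567

Final: 0.264567


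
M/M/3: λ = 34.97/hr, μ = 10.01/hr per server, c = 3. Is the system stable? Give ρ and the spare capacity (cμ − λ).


Total capacity cμ = 3·10.01 = 30.03/hr
ρ = λ/(cμ) = 34.97/30.03 = 1.1645
Stable ⇔ ρ < 1: NO
Spare capacity = cμ − λ = 30.03 − 34.97 = -4.94/hr

Final: ρ = 1.1645; unstable; margin = -4.94/hr


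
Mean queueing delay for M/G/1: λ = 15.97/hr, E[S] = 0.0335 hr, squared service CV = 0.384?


ρ = λ·E[S] = 15.97·0.0335 = 0.5350
E[S²] = E[S]²(1+C_s²) = 0.0335²·(1+0.384) = 0.001553
Wq = λ·E[S²]/(2(1−ρ)) = 15.97·0.001553/(2·0.4650) = 0.02667 hr

Final: 0.02667 hr


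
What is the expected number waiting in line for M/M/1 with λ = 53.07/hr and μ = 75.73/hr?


ρ = 53.07/75.73 = 0.7008
Lq = ρ²/(1−ρ) = 0.4911/0.2992 = 1.6412

Final: 1.6412


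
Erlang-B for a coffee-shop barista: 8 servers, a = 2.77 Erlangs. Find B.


B(c,a) = (a^c/c!) / Σ_{k=0}^{c} a^k/k!
a^8/8! = 0.085964
Σ terms (k=0..8): 1.00000 + 2.77000 + 3.83645 + 3.54232 + 2.45306 + 1.35899 + 0.62740 + 0.24827 + 0.08596 = 15.922463
B = 0.085964/15.922463 = 0.005399

Final: 0.005399


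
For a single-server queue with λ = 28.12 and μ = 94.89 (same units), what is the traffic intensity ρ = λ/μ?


ρ = λ/μ = 28.12/94.89 = 0.2963

Final: 0.2963


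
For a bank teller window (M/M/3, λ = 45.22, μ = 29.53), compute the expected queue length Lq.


a = λ/μ = 1.5313; ρ = a/3 = 0.5104
P₀ = 0.202992
Lq = P₀·a^c·ρ / (c!·(1−ρ)²) = 0.202992·3.59088·0.5104/(6·0.23967)
= 0.25874

Final: 0.25874


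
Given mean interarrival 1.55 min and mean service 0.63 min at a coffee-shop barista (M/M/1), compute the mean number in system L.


λ = 60/1.55 = 38.7097 /hr
μ = 60/0.63 = 95.2381 /hr
ρ = λ/μ = 38.7097/95.2381 = 0.4065
L = ρ/(1−ρ) = 0.4065/0.5935 = 0.6848

Final: 0.6848


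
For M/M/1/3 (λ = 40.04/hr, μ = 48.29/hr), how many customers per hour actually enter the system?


ρ = 0.8292; P_K = (1−ρ)ρ^3/(1−ρ^4) = 0.184678
λ_eff = λ(1 − P_K) = 40.04·(1 − 0.184678) = 40.04·0.815322 = 32.6455 /hr

Final: 32.6455 /hr


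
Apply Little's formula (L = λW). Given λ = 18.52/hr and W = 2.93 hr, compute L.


L = λW = 18.52·2.93 = 54.2636

Final: 54.2636


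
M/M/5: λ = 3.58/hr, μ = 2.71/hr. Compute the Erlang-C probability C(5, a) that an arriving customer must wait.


a = λ/μ = 1.3210; ρ = a/5 = 0.2642
P₀ = 0.266646 (from M/M/c formula)
C(c,a) = [a^c/(c!(1−ρ))]·P₀ = [4.02317/(120·0.7358)]·0.266646
= 0.04557·0.266646 = 0.012150

Final: 0.012150


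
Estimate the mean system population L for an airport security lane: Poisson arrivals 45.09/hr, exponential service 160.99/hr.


ρ = λ/μ = 45.09/160.99 = 0.2801
L = ρ/(1−ρ) = 0.2801/(1 − 0.2801) = 0.2801/0.7199 = 0.3890

Final: 0.3890


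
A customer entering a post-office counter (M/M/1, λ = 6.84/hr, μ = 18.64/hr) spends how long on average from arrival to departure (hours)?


W = 1/(μ−λ) = 1/(18.64 − 6.84) = 1/11.80 = 0.08475 hr

Final: 0.08475 hr


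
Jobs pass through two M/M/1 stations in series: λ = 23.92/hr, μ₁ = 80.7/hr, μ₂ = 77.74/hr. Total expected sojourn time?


Each node sees arrival rate λ = 23.92/hr (tandem ⇒ throughput preserved).
W₁ = 1/(μ₁−λ) = 1/(80.7−23.92) = 0.01761 hr
W₂ = 1/(μ₂−λ) = 1/(77.74−23.92) = 0.01858 hr
W_total = W₁ + W₂ = 0.01761 + 0.01858 = 0.03619 hr

Final: 0.03619 hr


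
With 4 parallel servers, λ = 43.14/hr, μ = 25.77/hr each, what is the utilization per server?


ρ = λ/(cμ) = 43.14/(4·25.77) = 43.14/103.08 = 0.4185

Final: 0.4185


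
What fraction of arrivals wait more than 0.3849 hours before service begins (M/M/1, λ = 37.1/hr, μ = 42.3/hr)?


ρ = 37.1/42.3 = 0.8771
P(Wq > t) = ρ·e^{−(μ−λ)t} = 0.8771·e^{−2.0015}
= 0.8771·0.135135 = 0.118523

Final: 0.118523


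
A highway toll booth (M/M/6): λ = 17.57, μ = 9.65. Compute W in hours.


a = 1.8207; ρ = 0.3035; P₀ = 0.161773
Lq = P₀·a^c·ρ/(c!(1−ρ)²) = 0.005120
Wq = Lq/λ = 0.005120/17.57 = 0.0002914 hr
W = Wq + 1/μ = 0.0002914 + 0.10363 = 0.10392 hr

Final: 0.10392 hr


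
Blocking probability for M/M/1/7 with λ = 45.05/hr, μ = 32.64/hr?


ρ = λ/μ = 45.05/32.64 = 1.3802
P_K = (1−ρ)ρ^K/(1−ρ^(K+1)) = (-0.3802·9.541409)/(1 − 13.169132)
= -3.627723/-12.169132 = 0.298109

Final: 0.298109


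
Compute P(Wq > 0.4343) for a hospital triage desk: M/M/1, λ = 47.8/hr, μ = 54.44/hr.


ρ = 47.8/54.44 = 0.8780
P(Wq > t) = ρ·e^{−(μ−λ)t} = 0.8780·e^{−2.8838}
= 0.8780·0.055925 = 0.049103

Final: 0.049103


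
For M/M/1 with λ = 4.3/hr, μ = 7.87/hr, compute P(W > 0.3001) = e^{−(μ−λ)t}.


W ~ Exponential(μ−λ) for M/M/1.
μ − λ = 7.87 − 4.3 = 3.5700
P(W > t) = e^{−(μ−λ)t} = e^{−1.0714} = 0.342543

Final: 0.342543


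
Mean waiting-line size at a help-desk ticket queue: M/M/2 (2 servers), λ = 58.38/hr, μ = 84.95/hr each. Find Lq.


a = λ/μ = 0.6872; ρ = a/2 = 0.3436
P₀ = 0.488523
Lq = P₀·a^c·ρ / (c!·(1−ρ)²) = 0.488523·0.47228·0.3436/(2·0.43084)
= 0.09200

Final: 0.09200


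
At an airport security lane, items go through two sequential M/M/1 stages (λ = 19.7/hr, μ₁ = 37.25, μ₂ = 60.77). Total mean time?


Each node sees arrival rate λ = 19.7/hr (tandem ⇒ throughput preserved).
W₁ = 1/(μ₁−λ) = 1/(37.25−19.7) = 0.05698 hr
W₂ = 1/(μ₂−λ) = 1/(60.77−19.7) = 0.02435 hr
W_total = W₁ + W₂ = 0.05698 + 0.02435 = 0.08133 hr

Final: 0.08133 hr


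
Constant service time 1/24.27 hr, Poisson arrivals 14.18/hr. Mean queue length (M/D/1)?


ρ = 14.18/24.27 = 0.5843
M/D/1: Lq = ρ²/(2(1−ρ)) = 0.3414/(2·0.4157) = 0.41055

Final: 0.41055


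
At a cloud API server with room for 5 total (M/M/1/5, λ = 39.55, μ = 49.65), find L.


ρ = 39.55/49.65 = 0.7966
L = ρ[1 − (K+1)ρ^K + Kρ^(K+1)] / [(1−ρ)(1−ρ^(K+1))]
Numerator: 0.7966·(1 − 6·0.320727 + 5·0.255484) = 0.281235
Denominator: (0.2034)·(0.744516) = 0.151452
L = 0.281235/0.151452 = 1.8569

Final: 1.8569


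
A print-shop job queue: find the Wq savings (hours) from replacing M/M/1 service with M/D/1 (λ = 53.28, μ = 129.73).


ρ = 53.28/129.73 = 0.4107
Wq(M/M/1) = ρ/(μ−λ) = 0.4107/76.45 = 0.005372 hr
Wq(M/D/1) = ρ/(2(μ−λ)) = 0.002686 hr
Savings = 0.005372 − 0.002686 = 0.002686 hr

Final: 0.002686 hr


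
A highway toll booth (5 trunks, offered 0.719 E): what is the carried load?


B(5,0.719) = 0.0007803 (Erlang-B)
Carried load = a(1 − B) = 0.719·(1 − 0.0007803) = 0.719·0.999220 = 0.7184 E

Final: 0.7184 Erlangs


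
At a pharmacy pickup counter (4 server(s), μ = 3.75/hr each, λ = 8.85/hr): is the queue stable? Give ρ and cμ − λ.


Total capacity cμ = 4·3.75 = 15.00/hr
ρ = λ/(cμ) = 8.85/15.00 = 0.5900
Stable ⇔ ρ < 1: YES
Spare capacity = cμ − λ = 15.00 − 8.85 = 6.15/hr

Final: ρ = 0.5900; stable; margin = 6.15/hr


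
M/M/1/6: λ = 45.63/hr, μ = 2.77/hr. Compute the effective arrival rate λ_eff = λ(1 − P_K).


ρ = 16.4729; P_K = (1−ρ)ρ^6/(1−ρ^7) = 0.939294
λ_eff = λ(1 − P_K) = 45.63·(1 − 0.939294) = 45.63·0.060706 = 2.7700 /hr

Final: 2.7700 /hr


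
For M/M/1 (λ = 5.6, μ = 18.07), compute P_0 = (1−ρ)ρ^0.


ρ = 5.6/18.07 = 0.3099
P_n = (1−ρ)·ρ^n = (1 − 0.3099)·0.3099^0 = 0.6901·1.000000 = 0.690094

Final: 0.690094


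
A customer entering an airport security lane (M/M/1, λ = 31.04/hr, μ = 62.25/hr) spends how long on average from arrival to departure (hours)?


W = 1/(μ−λ) = 1/(62.25 − 31.04) = 1/31.21 = 0.03204 hr

Final: 0.03204 hr


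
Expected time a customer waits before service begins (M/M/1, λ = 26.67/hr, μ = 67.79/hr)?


ρ = 26.67/67.79 = 0.3934
Wq = ρ/(μ−λ) = 0.3934/(67.79 − 26.67) = 0.3934/41.12 = 0.009568 hr

Final: 0.009568 hr


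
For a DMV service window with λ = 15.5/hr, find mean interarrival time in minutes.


Mean interarrival time = 1/λ = 1/15.5 hour = 0.06452 hour
In minutes: 0.06452 × 60 = 3.8710 min

Final: 3.8710 min


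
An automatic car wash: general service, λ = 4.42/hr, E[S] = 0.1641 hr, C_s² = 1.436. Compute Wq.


ρ = λ·E[S] = 4.42·0.1641 = 0.7253
E[S²] = E[S]²(1+C_s²) = 0.1641²·(1+1.436) = 0.065599
Wq = λ·E[S²]/(2(1−ρ)) = 4.42·0.065599/(2·0.2747) = 0.52779 hr

Final: 0.52779 hr


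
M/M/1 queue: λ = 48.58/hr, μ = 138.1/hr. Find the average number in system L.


ρ = λ/μ = 48.58/138.1 = 0.3518
L = ρ/(1−ρ) = 0.3518/(1 − 0.3518) = 0.3518/0.6482 = 0.5427

Final: 0.5427


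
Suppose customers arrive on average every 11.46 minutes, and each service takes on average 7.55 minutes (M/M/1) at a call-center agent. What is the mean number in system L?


λ = 60/11.46 = 5.2356 /hr
μ = 60/7.55 = 7.9470 /hr
ρ = λ/μ = 5.2356/7.9470 = 0.6588
L = ρ/(1−ρ) = 0.6588/0.3412 = 1.9309

Final: 1.9309


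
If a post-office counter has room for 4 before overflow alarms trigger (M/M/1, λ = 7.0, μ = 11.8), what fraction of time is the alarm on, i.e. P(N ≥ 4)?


ρ = 7.0/11.8 = 0.5932
P(N ≥ n) = ρ^n = 0.5932^4 = 0.123841

Final: 0.123841


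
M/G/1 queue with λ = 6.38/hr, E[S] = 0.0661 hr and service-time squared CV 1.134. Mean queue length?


ρ = λ·E[S] = 6.38·0.0661 = 0.4217
Lq = ρ²(1+C_s²)/(2(1−ρ)) = 0.1778·(1+1.134)/(2·0.5783)
= 0.1778·2.1340/1.1566 = 0.32815

Final: 0.32815


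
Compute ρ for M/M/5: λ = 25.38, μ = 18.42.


ρ = λ/(cμ) = 25.38/(5·18.42) = 25.38/92.10 = 0.2756

Final: 0.2756


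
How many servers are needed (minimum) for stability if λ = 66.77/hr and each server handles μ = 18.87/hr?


Stability requires cμ > λ ⇔ c > λ/μ.
λ/μ = 66.77/18.87 = 3.5384
Minimum integer c = ⌊3.5384⌋ + 1 = 4
Check: 4·18.87 = 75.48 > 66.77, while 3·18.87 = 56.61 ≤ 66.77

Final: 4 servers


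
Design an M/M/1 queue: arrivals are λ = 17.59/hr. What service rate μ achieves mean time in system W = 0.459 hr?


W = 1/(μ−λ) ⇒ μ − λ = 1/W = 1/0.459 = 2.1786
μ = λ + 1/W = 17.59 + 2.1786 = 19.7686 per hr

Final: 19.7686 /hr


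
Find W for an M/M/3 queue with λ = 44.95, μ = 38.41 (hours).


a = 1.1703; ρ = 0.3901; P₀ = 0.303675
Lq = P₀·a^c·ρ/(c!(1−ρ)²) = 0.08506
Wq = Lq/λ = 0.08506/44.95 = 0.001892 hr
W = Wq + 1/μ = 0.001892 + 0.02603 = 0.02793 hr

Final: 0.02793 hr


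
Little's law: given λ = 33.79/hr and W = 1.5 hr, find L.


L = λW = 33.79·1.5 = 50.6850

Final: 50.6850


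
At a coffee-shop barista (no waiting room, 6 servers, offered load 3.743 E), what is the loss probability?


B(c,a) = (a^c/c!) / Σ_{k=0}^{c} a^k/k!
a^6/6! = 3.819324
Σ terms (k=0..6): 1.00000 + 3.74300 + 7.00502 + 8.73994 + 8.17839 + 6.12235 + 3.81932 = 38.608025
B = 3.819324/38.608025 = 0.098926

Final: 0.098926


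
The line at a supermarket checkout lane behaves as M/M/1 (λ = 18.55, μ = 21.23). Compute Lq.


ρ = 18.55/21.23 = 0.8738
Lq = ρ²/(1−ρ) = 0.7635/0.1262 = 6.0479

Final: 6.0479


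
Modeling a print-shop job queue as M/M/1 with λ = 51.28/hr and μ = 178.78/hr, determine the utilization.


ρ = λ/μ = 51.28/178.78 = 0.2868

Final: 0.2868


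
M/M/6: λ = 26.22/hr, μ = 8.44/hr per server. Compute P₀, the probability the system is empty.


a = λ/μ = 26.22/8.44 = 3.1066; ρ = a/c = 0.5178
Σ_{k=0}^{5} a^k/k! (terms k=0..5) = 1.00000 + 3.10664 + 4.82559 + 4.99712 + 3.88105 + 2.41140 = 20.22180
Tail: a^6/(6!(1−ρ)) = 898.96223/(720·0.4822) = 2.58915
P₀ = 1/(20.22180 + 2.58915) = 1/22.81095 = 0.043839

Final: 0.043839


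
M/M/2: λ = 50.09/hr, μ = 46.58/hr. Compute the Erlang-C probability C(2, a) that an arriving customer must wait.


a = λ/μ = 1.0754; ρ = a/2 = 0.5377
P₀ = 0.300663 (from M/M/c formula)
C(c,a) = [a^c/(c!(1−ρ))]·P₀ = [1.15639/(2·0.4623)]·0.300663
= 1.25063·0.300663 = 0.376017

Final: 0.376017


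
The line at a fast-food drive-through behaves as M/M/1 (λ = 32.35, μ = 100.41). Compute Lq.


ρ = 32.35/100.41 = 0.3222
Lq = ρ²/(1−ρ) = 0.1038/0.6778 = 0.1531

Final: 0.1531


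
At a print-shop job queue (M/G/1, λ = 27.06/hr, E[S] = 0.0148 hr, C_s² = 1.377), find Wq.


ρ = λ·E[S] = 27.06·0.0148 = 0.4005
E[S²] = E[S]²(1+C_s²) = 0.0148²·(1+1.377) = 0.0005207
Wq = λ·E[S²]/(2(1−ρ)) = 27.06·0.0005207/(2·0.5995) = 0.01175 hr

Final: 0.01175 hr


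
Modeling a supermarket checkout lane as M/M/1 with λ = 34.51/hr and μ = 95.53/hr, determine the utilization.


ρ = λ/μ = 34.51/95.53 = 0.3612

Final: 0.3612


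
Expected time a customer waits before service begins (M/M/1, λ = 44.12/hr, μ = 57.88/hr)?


ρ = 44.12/57.88 = 0.7623
Wq = ρ/(μ−λ) = 0.7623/(57.88 − 44.12) = 0.7623/13.76 = 0.05540 hr

Final: 0.05540 hr


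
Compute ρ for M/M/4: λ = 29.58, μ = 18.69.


ρ = λ/(cμ) = 29.58/(4·18.69) = 29.58/74.76 = 0.3957

Final: 0.3957


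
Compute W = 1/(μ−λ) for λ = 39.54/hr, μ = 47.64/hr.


W = 1/(μ−λ) = 1/(47.64 − 39.54) = 1/8.10 = 0.1235 hr

Final: 0.1235 hr


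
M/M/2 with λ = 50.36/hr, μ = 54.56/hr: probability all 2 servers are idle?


a = λ/μ = 50.36/54.56 = 0.9230; ρ = a/c = 0.4615
Σ_{k=0}^{1} a^k/k! (terms k=0..1) = 1.00000 + 0.92302 = 1.92302
Tail: a^2/(2!(1−ρ)) = 0.85197/(2·0.5385) = 0.79107
P₀ = 1/(1.92302 + 0.79107) = 1/2.71409 = 0.368447

Final: 0.368447


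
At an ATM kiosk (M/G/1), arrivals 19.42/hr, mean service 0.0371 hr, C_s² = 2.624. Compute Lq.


ρ = λ·E[S] = 19.42·0.0371 = 0.7205
Lq = ρ²(1+C_s²)/(2(1−ρ)) = 0.5191·(1+2.624)/(2·0.2795)
= 0.5191·3.6240/0.5590 = 3.36507

Final: 3.36507


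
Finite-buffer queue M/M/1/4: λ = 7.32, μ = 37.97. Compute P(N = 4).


ρ = λ/μ = 7.32/37.97 = 0.1928
P_K = (1−ρ)ρ^K/(1−ρ^(K+1)) = (0.8072·0.001381)/(1 − 0.0002663)
= 0.001115/0.999734 = 0.001115

Final: 0.001115


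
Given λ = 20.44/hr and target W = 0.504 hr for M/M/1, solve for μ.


W = 1/(μ−λ) ⇒ μ − λ = 1/W = 1/0.504 = 1.9841
μ = λ + 1/W = 20.44 + 1.9841 = 22.4241 per hr

Final: 22.4241 /hr


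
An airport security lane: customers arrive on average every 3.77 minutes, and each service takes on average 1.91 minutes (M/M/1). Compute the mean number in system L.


λ = 60/3.77 = 15.9151 /hr
μ = 60/1.91 = 31.4136 /hr
ρ = λ/μ = 15.9151/31.4136 = 0.5066
L = ρ/(1−ρ) = 0.5066/0.4934 = 1.0269

Final: 1.0269


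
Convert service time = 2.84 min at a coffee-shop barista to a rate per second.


μ = 1/(service time) in consistent units.
1 second = 0.0166667 min, so μ = 0.0166667/2.84 = 0.005869 per second

Final: 0.005869 /sec


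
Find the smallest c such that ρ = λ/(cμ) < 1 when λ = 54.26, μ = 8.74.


Stability requires cμ > λ ⇔ c > λ/μ.
λ/μ = 54.26/8.74 = 6.2082
Minimum integer c = ⌊6.2082⌋ + 1 = 7
Check: 7·8.74 = 61.18 > 54.26, while 6·8.74 = 52.44 ≤ 54.26

Final: 7 servers


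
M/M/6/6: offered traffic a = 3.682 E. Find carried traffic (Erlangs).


B(6,3.682) = 0.094715 (Erlang-B)
Carried load = a(1 − B) = 3.682·(1 − 0.094715) = 3.682·0.905285 = 3.3333 E

Final: 3.3333 Erlangs


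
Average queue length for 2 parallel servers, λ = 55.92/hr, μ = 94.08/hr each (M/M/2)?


a = λ/μ = 0.5944; ρ = a/2 = 0.2972
P₀ = 0.541790
Lq = P₀·a^c·ρ / (c!·(1−ρ)²) = 0.541790·0.35330·0.2972/(2·0.49394)
= 0.05758

Final: 0.05758


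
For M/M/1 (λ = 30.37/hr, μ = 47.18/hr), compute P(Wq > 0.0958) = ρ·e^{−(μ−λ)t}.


ρ = 30.37/47.18 = 0.6437
P(Wq > t) = ρ·e^{−(μ−λ)t} = 0.6437·e^{−1.6104}
= 0.6437·0.199808 = 0.128617

Final: 0.128617


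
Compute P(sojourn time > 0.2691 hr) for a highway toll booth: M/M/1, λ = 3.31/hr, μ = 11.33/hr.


W ~ Exponential(μ−λ) for M/M/1.
μ − λ = 11.33 − 3.31 = 8.0200
P(W > t) = e^{−(μ−λ)t} = e^{−2.1582} = 0.115535

Final: 0.115535


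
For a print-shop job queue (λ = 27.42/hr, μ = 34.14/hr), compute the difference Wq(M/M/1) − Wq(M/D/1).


ρ = 27.42/34.14 = 0.8032
Wq(M/M/1) = ρ/(μ−λ) = 0.8032/6.72 = 0.11952 hr
Wq(M/D/1) = ρ/(2(μ−λ)) = 0.05976 hr
Savings = 0.11952 − 0.05976 = 0.05976 hr

Final: 0.05976 hr


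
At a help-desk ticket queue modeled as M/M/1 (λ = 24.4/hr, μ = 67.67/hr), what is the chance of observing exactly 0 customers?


ρ = 24.4/67.67 = 0.3606
P_n = (1−ρ)·ρ^n = (1 − 0.3606)·0.3606^0 = 0.6394·1.000000 = 0.639427

Final: 0.639427


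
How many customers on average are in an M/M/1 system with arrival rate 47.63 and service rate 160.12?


ρ = λ/μ = 47.63/160.12 = 0.2975
L = ρ/(1−ρ) = 0.2975/(1 − 0.2975) = 0.2975/0.7025 = 0.4234

Final: 0.4234


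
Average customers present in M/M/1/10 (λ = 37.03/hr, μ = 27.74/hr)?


ρ = 37.03/27.74 = 1.3349
L = ρ[1 − (K+1)ρ^K + Kρ^(K+1)] / [(1−ρ)(1−ρ^(K+1))]
Numerator: 1.3349·(1 − 11·17.966875 + 10·23.983900) = 57.671988
Denominator: (-0.3349)·(-22.983900) = 7.697204
L = 57.671988/7.697204 = 7.4926

Final: 7.4926


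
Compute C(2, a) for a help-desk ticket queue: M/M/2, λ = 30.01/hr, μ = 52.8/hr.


a = λ/μ = 0.5684; ρ = a/2 = 0.2842
P₀ = 0.557407 (from M/M/c formula)
C(c,a) = [a^c/(c!(1−ρ))]·P₀ = [0.32305/(2·0.7158)]·0.557407
= 0.22565·0.557407 = 0.125778

Final: 0.125778


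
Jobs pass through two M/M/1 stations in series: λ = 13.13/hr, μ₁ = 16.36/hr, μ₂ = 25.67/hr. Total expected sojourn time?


Each node sees arrival rate λ = 13.13/hr (tandem ⇒ throughput preserved).
W₁ = 1/(μ₁−λ) = 1/(16.36−13.13) = 0.30960 hr
W₂ = 1/(μ₂−λ) = 1/(25.67−13.13) = 0.07974 hr
W_total = W₁ + W₂ = 0.30960 + 0.07974 = 0.38934 hr

Final: 0.38934 hr


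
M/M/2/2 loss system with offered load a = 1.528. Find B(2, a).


B(c,a) = (a^c/c!) / Σ_{k=0}^{c} a^k/k!
a^2/2! = 1.167392
Σ terms (k=0..2): 1.00000 + 1.52800 + 1.16739 = 3.695392
B = 1.167392/3.695392 = 0.315905

Final: 0.315905


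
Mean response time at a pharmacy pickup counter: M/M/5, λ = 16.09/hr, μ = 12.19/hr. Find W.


a = 1.3199; ρ = 0.2640; P₀ = 0.266940
Lq = P₀·a^c·ρ/(c!(1−ρ)²) = 0.004343
Wq = Lq/λ = 0.004343/16.09 = 0.0002699 hr
W = Wq + 1/μ = 0.0002699 + 0.08203 = 0.08230 hr

Final: 0.08230 hr


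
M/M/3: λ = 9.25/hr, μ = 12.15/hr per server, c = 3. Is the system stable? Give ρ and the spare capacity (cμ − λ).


Total capacity cμ = 3·12.15 = 36.45/hr
ρ = λ/(cμ) = 9.25/36.45 = 0.2538
Stable ⇔ ρ < 1: YES
Spare capacity = cμ − λ = 36.45 − 9.25 = 27.20/hr

Final: ρ = 0.2538; stable; margin = 27.20/hr


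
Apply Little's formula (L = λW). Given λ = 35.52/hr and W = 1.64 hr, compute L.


L = λW = 35.52·1.64 = 58.2528

Final: 58.2528


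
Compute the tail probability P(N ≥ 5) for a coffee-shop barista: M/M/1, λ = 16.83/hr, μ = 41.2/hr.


ρ = 16.83/41.2 = 0.4085
P(N ≥ n) = ρ^n = 0.4085^5 = 0.011375

Final: 0.011375


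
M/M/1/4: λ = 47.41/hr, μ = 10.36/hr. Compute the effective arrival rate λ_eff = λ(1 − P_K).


ρ = 4.5763; P_K = (1−ρ)ρ^4/(1−ρ^5) = 0.781870
λ_eff = λ(1 − P_K) = 47.41·(1 − 0.781870) = 47.41·0.218130 = 10.3415 /hr

Final: 10.3415 /hr


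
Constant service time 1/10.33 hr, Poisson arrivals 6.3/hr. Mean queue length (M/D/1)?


ρ = 6.3/10.33 = 0.6099
M/D/1: Lq = ρ²/(2(1−ρ)) = 0.3719/(2·0.3901) = 0.47670

Final: 0.47670


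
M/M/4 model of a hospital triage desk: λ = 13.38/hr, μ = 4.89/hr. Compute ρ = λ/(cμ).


ρ = λ/(cμ) = 13.38/(4·4.89) = 13.38/19.56 = 0.6840

Final: 0.6840


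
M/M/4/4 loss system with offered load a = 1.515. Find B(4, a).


B(c,a) = (a^c/c!) / Σ_{k=0}^{c} a^k/k!
a^4/4! = 0.219502
Σ terms (k=0..4): 1.00000 + 1.51500 + 1.14761 + 0.57954 + 0.21950 = 4.461659
B = 0.219502/4.461659 = 0.049197

Final: 0.049197


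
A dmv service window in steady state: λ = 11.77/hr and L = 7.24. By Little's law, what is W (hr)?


W = L/λ = 7.24/11.77 = 0.6151 hr

Final: 0.6151 hr


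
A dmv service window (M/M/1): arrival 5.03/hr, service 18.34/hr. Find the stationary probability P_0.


ρ = 5.03/18.34 = 0.2743
P_n = (1−ρ)·ρ^n = (1 − 0.2743)·0.2743^0 = 0.7257·1.000000 = 0.725736

Final: 0.725736


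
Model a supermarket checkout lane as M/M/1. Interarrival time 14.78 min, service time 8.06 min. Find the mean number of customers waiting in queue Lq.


λ = 60/14.78 = 4.0595 /hr
μ = 60/8.06 = 7.4442 /hr
ρ = λ/μ = 4.0595/7.4442 = 0.5453
Lq = ρ²/(1−ρ) = 0.2974/0.4547 = 0.6541

Final: 0.6541


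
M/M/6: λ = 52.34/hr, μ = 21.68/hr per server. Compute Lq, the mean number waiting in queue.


a = λ/μ = 2.4142; ρ = a/6 = 0.4024
P₀ = 0.089027
Lq = P₀·a^c·ρ / (c!·(1−ρ)²) = 0.089027·197.99154·0.4024/(720·0.35716)
= 0.02758

Final: 0.02758


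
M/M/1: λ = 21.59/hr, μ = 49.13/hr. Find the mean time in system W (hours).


W = 1/(μ−λ) = 1/(49.13 − 21.59) = 1/27.54 = 0.03631 hr

Final: 0.03631 hr


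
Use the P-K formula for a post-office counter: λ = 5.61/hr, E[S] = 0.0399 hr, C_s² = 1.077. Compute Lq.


ρ = λ·E[S] = 5.61·0.0399 = 0.2238
Lq = ρ²(1+C_s²)/(2(1−ρ)) = 0.05010·(1+1.077)/(2·0.7762)
= 0.05010·2.0770/1.5523 = 0.06704

Final: 0.06704


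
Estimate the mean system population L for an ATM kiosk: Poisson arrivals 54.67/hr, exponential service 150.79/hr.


ρ = λ/μ = 54.67/150.79 = 0.3626
L = ρ/(1−ρ) = 0.3626/(1 − 0.3626) = 0.3626/0.6374 = 0.5688

Final: 0.5688


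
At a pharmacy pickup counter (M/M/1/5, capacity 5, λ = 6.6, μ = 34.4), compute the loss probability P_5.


ρ = λ/μ = 6.6/34.4 = 0.1919
P_K = (1−ρ)ρ^K/(1−ρ^(K+1)) = (0.8081·0.0002600)/(1 − 0.00004988)
= 0.0002101/0.999950 = 0.0002101

Final: 0.0002101


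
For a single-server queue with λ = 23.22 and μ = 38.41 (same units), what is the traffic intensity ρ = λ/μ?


ρ = λ/μ = 23.22/38.41 = 0.6045

Final: 0.6045


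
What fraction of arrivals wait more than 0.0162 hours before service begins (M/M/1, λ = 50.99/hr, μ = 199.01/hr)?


ρ = 50.99/199.01 = 0.2562
P(Wq > t) = ρ·e^{−(μ−λ)t} = 0.2562·e^{−2.3979}
= 0.2562·0.090906 = 0.023292

Final: 0.023292


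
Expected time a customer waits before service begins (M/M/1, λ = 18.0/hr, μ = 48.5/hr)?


ρ = 18.0/48.5 = 0.3711
Wq = ρ/(μ−λ) = 0.3711/(48.5 − 18.0) = 0.3711/30.50 = 0.01217 hr

Final: 0.01217 hr


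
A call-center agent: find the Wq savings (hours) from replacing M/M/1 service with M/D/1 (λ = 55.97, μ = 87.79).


ρ = 55.97/87.79 = 0.6375
Wq(M/M/1) = ρ/(μ−λ) = 0.6375/31.82 = 0.02004 hr
Wq(M/D/1) = ρ/(2(μ−λ)) = 0.01002 hr
Savings = 0.02004 − 0.01002 = 0.01002 hr

Final: 0.01002 hr


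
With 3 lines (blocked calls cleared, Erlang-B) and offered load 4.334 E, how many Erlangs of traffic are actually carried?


B(3,4.334) = 0.479540 (Erlang-B)
Carried load = a(1 − B) = 4.334·(1 − 0.479540) = 4.334·0.520460 = 2.2557 E

Final: 2.2557 Erlangs


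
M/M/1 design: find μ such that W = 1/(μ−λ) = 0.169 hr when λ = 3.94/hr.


W = 1/(μ−λ) ⇒ μ − λ = 1/W = 1/0.169 = 5.9172
μ = λ + 1/W = 3.94 + 5.9172 = 9.8572 per hr

Final: 9.8572 /hr


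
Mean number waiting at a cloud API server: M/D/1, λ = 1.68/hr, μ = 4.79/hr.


ρ = 1.68/4.79 = 0.3507
M/D/1: Lq = ρ²/(2(1−ρ)) = 0.1230/(2·0.6493) = 0.09473

Final: 0.09473


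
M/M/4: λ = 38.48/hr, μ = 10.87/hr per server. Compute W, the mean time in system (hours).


a = 3.5400; ρ = 0.8850; P₀ = 0.013315
Lq = P₀·a^c·ρ/(c!(1−ρ)²) = 5.83101
Wq = Lq/λ = 5.83101/38.48 = 0.15153 hr
W = Wq + 1/μ = 0.15153 + 0.09200 = 0.24353 hr

Final: 0.24353 hr


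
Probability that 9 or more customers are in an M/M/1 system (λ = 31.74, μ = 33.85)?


ρ = 31.74/33.85 = 0.9377
P(N ≥ n) = ρ^n = 0.9377^9 = 0.560318

Final: 0.560318


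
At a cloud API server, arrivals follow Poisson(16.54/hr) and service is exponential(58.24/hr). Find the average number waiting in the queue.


ρ = 16.54/58.24 = 0.2840
Lq = ρ²/(1−ρ) = 0.08065/0.7160 = 0.1126

Final: 0.1126


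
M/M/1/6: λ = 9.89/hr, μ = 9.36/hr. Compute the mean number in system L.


ρ = 9.89/9.36 = 1.0566
L = ρ[1 − (K+1)ρ^K + Kρ^(K+1)] / [(1−ρ)(1−ρ^(K+1))]
Numerator: 1.0566·(1 − 7·1.391626 + 6·1.470426) = 0.085766
Denominator: (-0.05662)·(-0.470426) = 0.026637
L = 0.085766/0.026637 = 3.2198

Final: 3.2198


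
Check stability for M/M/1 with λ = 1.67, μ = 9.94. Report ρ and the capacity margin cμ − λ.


Total capacity cμ = 1·9.94 = 9.94/hr
ρ = λ/(cμ) = 1.67/9.94 = 0.1680
Stable ⇔ ρ < 1: YES
Spare capacity = cμ − λ = 9.94 − 1.67 = 8.27/hr

Final: ρ = 0.1680; stable; margin = 8.27/hr


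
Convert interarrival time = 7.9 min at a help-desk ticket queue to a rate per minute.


λ = 1/(interarrival time) in consistent units.
1 minute = 1 min, so λ = 1/7.9 = 0.1266 per minute

Final: 0.1266 /min


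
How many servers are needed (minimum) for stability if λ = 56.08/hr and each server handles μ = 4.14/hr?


Stability requires cμ > λ ⇔ c > λ/μ.
λ/μ = 56.08/4.14 = 13.5459
Minimum integer c = ⌊13.5459⌋ + 1 = 14
Check: 14·4.14 = 57.96 > 56.08, while 13·4.14 = 53.82 ≤ 56.08

Final: 14 servers


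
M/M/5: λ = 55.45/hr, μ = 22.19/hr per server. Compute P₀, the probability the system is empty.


a = λ/μ = 55.45/22.19 = 2.4989; ρ = a/c = 0.4998
Σ_{k=0}^{4} a^k/k! (terms k=0..4) = 1.00000 + 2.49887 + 3.12218 + 2.60065 + 1.62467 = 10.84638
Tail: a^5/(5!(1−ρ)) = 97.43640/(120·0.5002) = 1.62321
P₀ = 1/(10.84638 + 1.62321) = 1/12.46959 = 0.080195

Final: 0.080195


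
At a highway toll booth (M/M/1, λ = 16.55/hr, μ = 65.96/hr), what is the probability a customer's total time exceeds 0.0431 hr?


W ~ Exponential(μ−λ) for M/M/1.
μ − λ = 65.96 − 16.55 = 49.4100
P(W > t) = e^{−(μ−λ)t} = e^{−2.1296} = 0.118888

Final: 0.118888


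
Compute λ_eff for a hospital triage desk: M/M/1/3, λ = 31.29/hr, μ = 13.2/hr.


ρ = 2.3705; P_K = (1−ρ)ρ^3/(1−ρ^4) = 0.597050
λ_eff = λ(1 − P_K) = 31.29·(1 − 0.597050) = 31.29·0.402950 = 12.6083 /hr

Final: 12.6083 /hr


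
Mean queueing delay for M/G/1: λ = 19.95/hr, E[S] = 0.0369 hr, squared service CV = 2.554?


ρ = λ·E[S] = 19.95·0.0369 = 0.7362
E[S²] = E[S]²(1+C_s²) = 0.0369²·(1+2.554) = 0.004839
Wq = λ·E[S²]/(2(1−ρ)) = 19.95·0.004839/(2·0.2638) = 0.18295 hr

Final: 0.18295 hr


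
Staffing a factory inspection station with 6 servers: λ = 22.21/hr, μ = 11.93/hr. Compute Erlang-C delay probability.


a = λ/μ = 1.8617; ρ = a/6 = 0.3103
P₀ = 0.155261 (from M/M/c formula)
C(c,a) = [a^c/(c!(1−ρ))]·P₀ = [41.63405/(720·0.6897)]·0.155261
= 0.08384·0.155261 = 0.013017

Final: 0.013017


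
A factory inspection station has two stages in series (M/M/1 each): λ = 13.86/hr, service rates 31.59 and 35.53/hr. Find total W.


Each node sees arrival rate λ = 13.86/hr (tandem ⇒ throughput preserved).
W₁ = 1/(μ₁−λ) = 1/(31.59−13.86) = 0.05640 hr
W₂ = 1/(μ₂−λ) = 1/(35.53−13.86) = 0.04615 hr
W_total = W₁ + W₂ = 0.05640 + 0.04615 = 0.10255 hr

Final: 0.10255 hr


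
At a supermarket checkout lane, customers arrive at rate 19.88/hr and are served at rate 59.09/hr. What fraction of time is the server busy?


ρ = λ/μ = 19.88/59.09 = 0.3364

Final: 0.3364


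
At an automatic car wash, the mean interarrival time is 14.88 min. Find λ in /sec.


λ = 1/(interarrival time) in consistent units.
1 second = 0.0166667 min, so λ = 0.0166667/14.88 = 0.001120 per second

Final: 0.001120 /sec


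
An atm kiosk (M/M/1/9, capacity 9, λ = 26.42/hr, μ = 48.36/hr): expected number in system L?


ρ = 26.42/48.36 = 0.5463
L = ρ[1 − (K+1)ρ^K + Kρ^(K+1)] / [(1−ρ)(1−ρ^(K+1))]
Numerator: 0.5463·(1 − 10·0.004335 + 9·0.002368) = 0.534280
Denominator: (0.4537)·(0.997632) = 0.452606
L = 0.534280/0.452606 = 1.1805

Final: 1.1805


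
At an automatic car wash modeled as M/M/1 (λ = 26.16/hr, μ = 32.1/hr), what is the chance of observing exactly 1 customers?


ρ = 26.16/32.1 = 0.8150
P_n = (1−ρ)·ρ^n = (1 − 0.8150)·0.8150^1 = 0.1850·0.814953 = 0.150804

Final: 0.150804


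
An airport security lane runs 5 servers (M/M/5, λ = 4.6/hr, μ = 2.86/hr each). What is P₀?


a = λ/μ = 4.6/2.86 = 1.6084; ρ = a/c = 0.3217
Σ_{k=0}^{4} a^k/k! (terms k=0..4) = 1.00000 + 1.60839 + 1.29346 + 0.69346 + 0.27884 = 4.87416
Tail: a^5/(5!(1−ρ)) = 10.76364/(120·0.6783) = 0.13223
P₀ = 1/(4.87416 + 0.13223) = 1/5.00639 = 0.199745

Final: 0.199745


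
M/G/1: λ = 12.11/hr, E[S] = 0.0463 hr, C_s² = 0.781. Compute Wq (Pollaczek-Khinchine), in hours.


ρ = λ·E[S] = 12.11·0.0463 = 0.5607
E[S²] = E[S]²(1+C_s²) = 0.0463²·(1+0.781) = 0.003818
Wq = λ·E[S²]/(2(1−ρ)) = 12.11·0.003818/(2·0.4393) = 0.05262 hr

Final: 0.05262 hr


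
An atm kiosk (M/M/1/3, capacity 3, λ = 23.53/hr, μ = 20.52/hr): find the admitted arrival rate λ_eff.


ρ = 1.1467; P_K = (1−ρ)ρ^3/(1−ρ^4) = 0.303414
λ_eff = λ(1 − P_K) = 23.53·(1 − 0.303414) = 23.53·0.696586 = 16.3907 /hr

Final: 16.3907 /hr


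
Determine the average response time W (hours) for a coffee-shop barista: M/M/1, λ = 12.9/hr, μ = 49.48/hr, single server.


W = 1/(μ−λ) = 1/(49.48 − 12.9) = 1/36.58 = 0.02734 hr

Final: 0.02734 hr


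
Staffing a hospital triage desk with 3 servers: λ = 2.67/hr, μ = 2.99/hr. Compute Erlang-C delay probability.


a = λ/μ = 0.8930; ρ = a/3 = 0.2977
P₀ = 0.406396 (from M/M/c formula)
C(c,a) = [a^c/(c!(1−ρ))]·P₀ = [0.71207/(6·0.7023)]·0.406396
= 0.16897·0.406396 = 0.068671

Final: 0.068671


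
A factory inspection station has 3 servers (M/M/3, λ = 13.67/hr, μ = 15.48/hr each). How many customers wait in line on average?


a = λ/μ = 0.8831; ρ = a/3 = 0.2944
P₀ = 0.410570
Lq = P₀·a^c·ρ / (c!·(1−ρ)²) = 0.410570·0.68864·0.2944/(6·0.49793)
= 0.02786

Final: 0.02786


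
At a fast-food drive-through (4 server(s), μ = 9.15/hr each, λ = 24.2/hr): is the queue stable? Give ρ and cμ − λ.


Total capacity cμ = 4·9.15 = 36.60/hr
ρ = λ/(cμ) = 24.2/36.60 = 0.6612
Stable ⇔ ρ < 1: YES
Spare capacity = cμ − λ = 36.60 − 24.2 = 12.40/hr

Final: ρ = 0.6612; stable; margin = 12.40/hr


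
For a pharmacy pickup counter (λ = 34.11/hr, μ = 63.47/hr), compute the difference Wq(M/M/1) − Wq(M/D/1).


ρ = 34.11/63.47 = 0.5374
Wq(M/M/1) = ρ/(μ−λ) = 0.5374/29.36 = 0.01830 hr
Wq(M/D/1) = ρ/(2(μ−λ)) = 0.009152 hr
Savings = 0.01830 − 0.009152 = 0.009152 hr

Final: 0.009152 hr


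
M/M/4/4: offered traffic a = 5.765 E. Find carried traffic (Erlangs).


B(4,5.765) = 0.454155 (Erlang-B)
Carried load = a(1 − B) = 5.765·(1 − 0.454155) = 5.765·0.545845 = 3.1468 E

Final: 3.1468 Erlangs


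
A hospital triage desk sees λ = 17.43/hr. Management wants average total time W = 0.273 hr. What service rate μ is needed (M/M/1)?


W = 1/(μ−λ) ⇒ μ − λ = 1/W = 1/0.273 = 3.6630
μ = λ + 1/W = 17.43 + 3.6630 = 21.0930 per hr

Final: 21.0930 /hr


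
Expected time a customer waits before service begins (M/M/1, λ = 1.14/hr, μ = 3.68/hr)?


ρ = 1.14/3.68 = 0.3098
Wq = ρ/(μ−λ) = 0.3098/(3.68 − 1.14) = 0.3098/2.54 = 0.1220 hr

Final: 0.1220 hr


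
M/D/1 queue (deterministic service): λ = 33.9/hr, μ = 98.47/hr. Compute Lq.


ρ = 33.9/98.47 = 0.3443
M/D/1: Lq = ρ²/(2(1−ρ)) = 0.1185/(2·0.6557) = 0.09037

Final: 0.09037


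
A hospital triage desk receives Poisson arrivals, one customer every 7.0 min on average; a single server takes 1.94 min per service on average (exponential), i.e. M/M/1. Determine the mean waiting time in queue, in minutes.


λ = 60/7.0 = 8.5714 /hr
μ = 60/1.94 = 30.9278 /hr
ρ = λ/μ = 8.5714/30.9278 = 0.2771
Wq = ρ/(μ−λ) = 0.2771/(30.9278−8.5714) = 0.01240 hr
In minutes: 0.01240·60 = 0.7438 min

Final: 0.7438 min


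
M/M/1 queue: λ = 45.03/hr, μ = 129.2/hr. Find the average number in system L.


ρ = λ/μ = 45.03/129.2 = 0.3485
L = ρ/(1−ρ) = 0.3485/(1 − 0.3485) = 0.3485/0.6515 = 0.5350

Final: 0.5350


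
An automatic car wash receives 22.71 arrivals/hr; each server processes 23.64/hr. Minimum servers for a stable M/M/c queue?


Stability requires cμ > λ ⇔ c > λ/μ.
λ/μ = 22.71/23.64 = 0.9607
Minimum integer c = ⌊0.9607⌋ + 1 = 1
Check: 1·23.64 = 23.64 > 22.71, while 0·23.64 = 0.00 ≤ 22.71

Final: 1 servers


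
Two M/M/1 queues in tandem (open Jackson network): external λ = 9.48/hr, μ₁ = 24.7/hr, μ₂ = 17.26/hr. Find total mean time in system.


Each node sees arrival rate λ = 9.48/hr (tandem ⇒ throughput preserved).
W₁ = 1/(μ₁−λ) = 1/(24.7−9.48) = 0.06570 hr
W₂ = 1/(μ₂−λ) = 1/(17.26−9.48) = 0.12853 hr
W_total = W₁ + W₂ = 0.06570 + 0.12853 = 0.19424 hr

Final: 0.19424 hr


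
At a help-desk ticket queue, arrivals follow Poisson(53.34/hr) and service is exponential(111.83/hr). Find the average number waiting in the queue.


ρ = 53.34/111.83 = 0.4770
Lq = ρ²/(1−ρ) = 0.2275/0.5230 = 0.4350

Final: 0.4350


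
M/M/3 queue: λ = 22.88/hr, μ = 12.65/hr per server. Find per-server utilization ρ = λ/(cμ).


ρ = λ/(cμ) = 22.88/(3·12.65) = 22.88/37.95 = 0.6029

Final: 0.6029


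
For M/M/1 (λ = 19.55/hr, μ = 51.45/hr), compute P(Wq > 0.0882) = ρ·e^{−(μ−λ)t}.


ρ = 19.55/51.45 = 0.3800
P(Wq > t) = ρ·e^{−(μ−λ)t} = 0.3800·e^{−2.8136}
= 0.3800·0.059990 = 0.022795

Final: 0.022795


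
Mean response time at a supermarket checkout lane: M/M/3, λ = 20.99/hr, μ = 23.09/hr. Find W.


a = 0.9091; ρ = 0.3030; P₀ = 0.399700
Lq = P₀·a^c·ρ/(c!(1−ρ)²) = 0.03122
Wq = Lq/λ = 0.03122/20.99 = 0.001487 hr
W = Wq + 1/μ = 0.001487 + 0.04331 = 0.04480 hr

Final: 0.04480 hr


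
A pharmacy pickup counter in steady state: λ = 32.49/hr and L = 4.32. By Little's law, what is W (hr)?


W = L/λ = 4.32/32.49 = 0.1330 hr

Final: 0.1330 hr


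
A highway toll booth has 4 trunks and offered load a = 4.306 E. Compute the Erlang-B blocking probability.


B(c,a) = (a^c/c!) / Σ_{k=0}^{c} a^k/k!
a^4/4! = 14.324678
Σ terms (k=0..4): 1.00000 + 4.30600 + 9.27082 + 13.30671 + 14.32468 = 42.208210
B = 14.324678/42.208210 = 0.339381

Final: 0.339381


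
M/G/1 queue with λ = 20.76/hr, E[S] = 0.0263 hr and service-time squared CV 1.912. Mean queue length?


ρ = λ·E[S] = 20.76·0.0263 = 0.5460
Lq = ρ²(1+C_s²)/(2(1−ρ)) = 0.2981·(1+1.912)/(2·0.4540)
= 0.2981·2.9120/0.9080 = 0.95601

Final: 0.95601


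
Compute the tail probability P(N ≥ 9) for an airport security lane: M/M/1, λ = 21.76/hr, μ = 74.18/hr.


ρ = 21.76/74.18 = 0.2933
P(N ≥ n) = ρ^n = 0.2933^9 = 0.00001608

Final: 0.00001608


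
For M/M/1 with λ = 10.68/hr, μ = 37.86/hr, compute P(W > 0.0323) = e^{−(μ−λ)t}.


W ~ Exponential(μ−λ) for M/M/1.
μ − λ = 37.86 − 10.68 = 27.1800
P(W > t) = e^{−(μ−λ)t} = e^{−0.8779} = 0.415649

Final: 0.415649


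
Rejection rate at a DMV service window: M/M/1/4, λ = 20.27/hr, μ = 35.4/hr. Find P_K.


ρ = λ/μ = 20.27/35.4 = 0.5726
P_K = (1−ρ)ρ^K/(1−ρ^(K+1)) = (0.4274·0.107498)/(1 − 0.061553)
= 0.045945/0.938447 = 0.048958

Final: 0.048958


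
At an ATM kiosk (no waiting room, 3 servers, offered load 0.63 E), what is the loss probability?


B(c,a) = (a^c/c!) / Σ_{k=0}^{c} a^k/k!
a^3/3! = 0.041675
Σ terms (k=0..3): 1.00000 + 0.63000 + 0.19845 + 0.04167 = 1.870124
B = 0.041675/1.870124 = 0.022284

Final: 0.022284


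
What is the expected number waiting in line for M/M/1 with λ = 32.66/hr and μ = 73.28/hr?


ρ = 32.66/73.28 = 0.4457
Lq = ρ²/(1−ρ) = 0.1986/0.5543 = 0.3583

Final: 0.3583


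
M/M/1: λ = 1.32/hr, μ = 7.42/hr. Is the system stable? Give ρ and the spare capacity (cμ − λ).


Total capacity cμ = 1·7.42 = 7.42/hr
ρ = λ/(cμ) = 1.32/7.42 = 0.1779
Stable ⇔ ρ < 1: YES
Spare capacity = cμ − λ = 7.42 − 1.32 = 6.10/hr

Final: ρ = 0.1779; stable; margin = 6.10/hr


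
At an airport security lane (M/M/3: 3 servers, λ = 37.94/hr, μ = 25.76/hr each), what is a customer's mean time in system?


a = 1.4728; ρ = 0.4909; P₀ = 0.217229
Lq = P₀·a^c·ρ/(c!(1−ρ)²) = 0.21914
Wq = Lq/λ = 0.21914/37.94 = 0.005776 hr
W = Wq + 1/μ = 0.005776 + 0.03882 = 0.04460 hr

Final: 0.04460 hr


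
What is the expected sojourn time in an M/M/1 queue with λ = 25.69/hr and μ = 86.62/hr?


W = 1/(μ−λ) = 1/(86.62 − 25.69) = 1/60.93 = 0.01641 hr

Final: 0.01641 hr


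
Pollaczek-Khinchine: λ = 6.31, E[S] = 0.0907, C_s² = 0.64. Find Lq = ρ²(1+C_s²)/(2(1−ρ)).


ρ = λ·E[S] = 6.31·0.0907 = 0.5723
Lq = ρ²(1+C_s²)/(2(1−ρ)) = 0.3275·(1+0.64)/(2·0.4277)
= 0.3275·1.6400/0.8554 = 0.62801

Final: 0.62801


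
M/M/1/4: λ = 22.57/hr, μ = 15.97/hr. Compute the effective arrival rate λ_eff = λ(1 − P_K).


ρ = 1.4133; P_K = (1−ρ)ρ^4/(1−ρ^5) = 0.355472
λ_eff = λ(1 − P_K) = 22.57·(1 − 0.355472) = 22.57·0.644528 = 14.5470 /hr

Final: 14.5470 /hr


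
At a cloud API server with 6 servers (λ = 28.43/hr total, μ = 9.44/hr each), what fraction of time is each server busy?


ρ = λ/(cμ) = 28.43/(6·9.44) = 28.43/56.64 = 0.5019

Final: 0.5019


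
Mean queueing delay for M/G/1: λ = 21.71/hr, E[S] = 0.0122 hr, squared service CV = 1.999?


ρ = λ·E[S] = 21.71·0.0122 = 0.2649
E[S²] = E[S]²(1+C_s²) = 0.0122²·(1+1.999) = 0.0004464
Wq = λ·E[S²]/(2(1−ρ)) = 21.71·0.0004464/(2·0.7351) = 0.006591 hr

Final: 0.006591 hr


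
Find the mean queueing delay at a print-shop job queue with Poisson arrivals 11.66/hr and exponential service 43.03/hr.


ρ = 11.66/43.03 = 0.2710
Wq = ρ/(μ−λ) = 0.2710/(43.03 − 11.66) = 0.2710/31.37 = 0.008638 hr

Final: 0.008638 hr
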